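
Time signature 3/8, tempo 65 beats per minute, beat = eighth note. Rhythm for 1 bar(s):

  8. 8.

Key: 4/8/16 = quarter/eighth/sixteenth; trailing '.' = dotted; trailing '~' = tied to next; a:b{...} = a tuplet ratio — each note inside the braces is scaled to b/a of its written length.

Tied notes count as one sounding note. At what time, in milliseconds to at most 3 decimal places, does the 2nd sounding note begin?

1. 0.0ms @ 0 + 1384.615ms (3/2)
2. 1384.615ms @ 3/2 + 1384.615ms (3/2)

note 2 onset = 3/2b = 1384.615ms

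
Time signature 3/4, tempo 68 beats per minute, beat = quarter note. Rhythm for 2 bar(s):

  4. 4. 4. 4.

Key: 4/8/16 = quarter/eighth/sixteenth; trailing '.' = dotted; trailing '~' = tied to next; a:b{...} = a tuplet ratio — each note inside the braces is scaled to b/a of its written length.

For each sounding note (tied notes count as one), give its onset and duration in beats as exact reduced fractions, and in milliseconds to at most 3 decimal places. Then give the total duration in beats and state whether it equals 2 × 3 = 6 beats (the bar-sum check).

1) 0.0ms=0b +1323.529ms=3/2b
2) 1323.529ms=3/2b +1323.529ms=3/2b
3) 2647.059ms=3b +1323.529ms=3/2b
4) 3970.588ms=9/2b +1323.529ms=3/2b
Σ=6b of 6 (68bpm 3/4) — PASS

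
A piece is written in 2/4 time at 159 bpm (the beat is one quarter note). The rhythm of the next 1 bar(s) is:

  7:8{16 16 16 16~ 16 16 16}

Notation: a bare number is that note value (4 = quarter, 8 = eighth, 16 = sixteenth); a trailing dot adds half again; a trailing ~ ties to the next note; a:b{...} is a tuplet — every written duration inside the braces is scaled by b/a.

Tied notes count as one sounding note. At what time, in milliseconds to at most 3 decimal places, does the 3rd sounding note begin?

note 3 onset = 4/7b = 215.633ms

1. 0.0ms @ 0 + 107.817ms (2/7)
2. 107.817ms @ 2/7 + 107.817ms (2/7)
3. 215.633ms @ 4/7 + 107.817ms (2/7)
4. 323.45ms @ 6/7 + 215.633ms (4/7)
5. 539.084ms @ 10/7 + 107.817ms (2/7)
6. 646.9ms @ 12/7 + 107.817ms (2/7)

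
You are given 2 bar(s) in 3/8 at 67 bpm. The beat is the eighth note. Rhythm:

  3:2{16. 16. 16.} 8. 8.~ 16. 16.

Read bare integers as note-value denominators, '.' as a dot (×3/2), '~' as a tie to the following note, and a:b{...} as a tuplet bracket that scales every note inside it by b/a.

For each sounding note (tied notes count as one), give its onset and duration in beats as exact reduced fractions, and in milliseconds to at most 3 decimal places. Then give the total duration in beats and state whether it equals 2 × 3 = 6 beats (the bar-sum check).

1) 0.0ms=0b +447.761ms=1/2b
2) 447.761ms=1/2b +447.761ms=1/2b
3) 895.522ms=1b +447.761ms=1/2b
4) 1343.284ms=3/2b +1343.284ms=3/2b
5) 2686.567ms=3b +2014.925ms=9/4b
6) 4701.493ms=21/4b +671.642ms=3/4b
Σ=6b of 6 (67bpm 3/8) — PASS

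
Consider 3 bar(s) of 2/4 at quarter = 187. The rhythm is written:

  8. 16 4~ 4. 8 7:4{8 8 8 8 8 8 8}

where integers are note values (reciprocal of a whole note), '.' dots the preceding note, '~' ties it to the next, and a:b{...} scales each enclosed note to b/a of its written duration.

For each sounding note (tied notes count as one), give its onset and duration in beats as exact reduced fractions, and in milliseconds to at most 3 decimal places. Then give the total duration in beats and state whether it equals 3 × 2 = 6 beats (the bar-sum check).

1) 0.0ms=0b +240.642ms=3/4b
2) 240.642ms=3/4b +80.214ms=1/4b
3) 320.856ms=1b +802.139ms=5/2b
4) 1122.995ms=7/2b +160.428ms=1/2b
5) 1283.422ms=4b +91.673ms=2/7b
6) 1375.095ms=30/7b +91.673ms=2/7b
7) 1466.769ms=32/7b +91.673ms=2/7b
8) 1558.442ms=34/7b +91.673ms=2/7b
9) 1650.115ms=36/7b +91.673ms=2/7b
10) 1741.788ms=38/7b +91.673ms=2/7b
11) 1833.461ms=40/7b +91.673ms=2/7b
Σ=6b of 6 (187bpm 2/4) — PASS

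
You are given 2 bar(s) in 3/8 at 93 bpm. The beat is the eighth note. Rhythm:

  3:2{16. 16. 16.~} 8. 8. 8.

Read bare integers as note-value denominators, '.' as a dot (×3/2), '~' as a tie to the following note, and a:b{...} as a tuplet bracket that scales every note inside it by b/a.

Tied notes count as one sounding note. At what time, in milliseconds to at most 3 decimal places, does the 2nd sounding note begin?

note 2 onset = 1/2b = 322.581ms

1. 0.0ms @ 0 + 322.581ms (1/2)
2. 322.581ms @ 1/2 + 322.581ms (1/2)
3. 645.161ms @ 1 + 1290.323ms (2)
4. 1935.484ms @ 3 + 967.742ms (3/2)
5. 2903.226ms @ 9/2 + 967.742ms (3/2)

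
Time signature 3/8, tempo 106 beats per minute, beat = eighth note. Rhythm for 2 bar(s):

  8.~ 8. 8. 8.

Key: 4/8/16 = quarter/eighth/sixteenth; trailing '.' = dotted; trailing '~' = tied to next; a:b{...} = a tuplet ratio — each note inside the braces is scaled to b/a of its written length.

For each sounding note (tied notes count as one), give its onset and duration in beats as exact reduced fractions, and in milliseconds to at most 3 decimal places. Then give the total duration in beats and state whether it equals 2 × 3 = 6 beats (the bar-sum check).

1) 0.0ms=0b +1698.113ms=3b
2) 1698.113ms=3b +849.057ms=3/2b
3) 2547.17ms=9/2b +849.057ms=3/2b
Σ=6b of 6 (106bpm 3/8) — PASS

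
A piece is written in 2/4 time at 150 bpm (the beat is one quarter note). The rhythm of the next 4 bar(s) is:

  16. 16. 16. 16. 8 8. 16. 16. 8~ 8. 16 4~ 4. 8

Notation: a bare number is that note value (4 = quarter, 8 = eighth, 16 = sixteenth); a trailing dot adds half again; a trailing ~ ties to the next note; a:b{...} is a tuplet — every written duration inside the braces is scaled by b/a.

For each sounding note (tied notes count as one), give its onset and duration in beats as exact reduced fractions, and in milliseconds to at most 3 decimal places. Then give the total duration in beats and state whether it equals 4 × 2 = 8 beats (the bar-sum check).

1) 0.0ms=0b +150.0ms=3/8b
2) 150.0ms=3/8b +150.0ms=3/8b
3) 300.0ms=3/4b +150.0ms=3/8b
4) 450.0ms=9/8b +150.0ms=3/8b
5) 600.0ms=3/2b +200.0ms=1/2b
6) 800.0ms=2b +300.0ms=3/4b
7) 1100.0ms=11/4b +150.0ms=3/8b
8) 1250.0ms=25/8b +150.0ms=3/8b
9) 1400.0ms=7/2b +500.0ms=5/4b
10) 1900.0ms=19/4b +100.0ms=1/4b
11) 2000.0ms=5b +1000.0ms=5/2b
12) 3000.0ms=15/2b +200.0ms=1/2b
Σ=8b of 8 (150bpm 2/4) — PASS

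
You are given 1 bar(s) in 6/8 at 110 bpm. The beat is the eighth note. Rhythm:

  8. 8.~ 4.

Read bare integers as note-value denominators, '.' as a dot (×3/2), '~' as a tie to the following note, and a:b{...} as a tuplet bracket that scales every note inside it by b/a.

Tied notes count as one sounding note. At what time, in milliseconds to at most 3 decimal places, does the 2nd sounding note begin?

1. 0.0ms @ 0 + 818.182ms (3/2)
2. 818.182ms @ 3/2 + 2454.545ms (9/2)

note 2 onset = 3/2b = 818.182ms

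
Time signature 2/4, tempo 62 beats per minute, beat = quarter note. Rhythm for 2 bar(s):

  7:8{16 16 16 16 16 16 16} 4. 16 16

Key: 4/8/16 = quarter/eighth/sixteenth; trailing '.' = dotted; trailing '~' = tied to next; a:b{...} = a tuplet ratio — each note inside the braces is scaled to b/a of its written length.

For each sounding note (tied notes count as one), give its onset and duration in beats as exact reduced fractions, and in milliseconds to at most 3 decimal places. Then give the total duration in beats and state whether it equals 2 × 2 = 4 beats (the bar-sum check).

1) 0.0ms=0b +276.498ms=2/7b
2) 276.498ms=2/7b +276.498ms=2/7b
3) 552.995ms=4/7b +276.498ms=2/7b
4) 829.493ms=6/7b +276.498ms=2/7b
5) 1105.991ms=8/7b +276.498ms=2/7b
6) 1382.488ms=10/7b +276.498ms=2/7b
7) 1658.986ms=12/7b +276.498ms=2/7b
8) 1935.484ms=2b +1451.613ms=3/2b
9) 3387.097ms=7/2b +241.935ms=1/4b
10) 3629.032ms=15/4b +241.935ms=1/4b
Σ=4b of 4 (62bpm 2/4) — PASS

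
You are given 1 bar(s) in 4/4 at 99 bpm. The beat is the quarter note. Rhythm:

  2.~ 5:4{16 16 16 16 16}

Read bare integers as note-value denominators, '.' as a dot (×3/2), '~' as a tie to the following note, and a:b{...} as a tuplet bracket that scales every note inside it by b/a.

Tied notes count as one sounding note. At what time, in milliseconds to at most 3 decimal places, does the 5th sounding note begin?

note 5 onset = 19/5b = 2303.03ms

1. 0.0ms @ 0 + 1939.394ms (16/5)
2. 1939.394ms @ 16/5 + 121.212ms (1/5)
3. 2060.606ms @ 17/5 + 121.212ms (1/5)
4. 2181.818ms @ 18/5 + 121.212ms (1/5)
5. 2303.03ms @ 19/5 + 121.212ms (1/5)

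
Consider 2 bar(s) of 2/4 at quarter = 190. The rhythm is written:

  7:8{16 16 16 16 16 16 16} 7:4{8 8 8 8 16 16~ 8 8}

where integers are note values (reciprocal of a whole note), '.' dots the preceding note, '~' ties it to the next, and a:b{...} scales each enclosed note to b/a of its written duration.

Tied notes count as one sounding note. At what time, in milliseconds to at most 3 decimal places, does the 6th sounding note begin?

1. 0.0ms @ 0 + 90.226ms (2/7)
2. 90.226ms @ 2/7 + 90.226ms (2/7)
3. 180.451ms @ 4/7 + 90.226ms (2/7)
4. 270.677ms @ 6/7 + 90.226ms (2/7)
5. 360.902ms @ 8/7 + 90.226ms (2/7)
6. 451.128ms @ 10/7 + 90.226ms (2/7)
7. 541.353ms @ 12/7 + 90.226ms (2/7)
8. 631.579ms @ 2 + 90.226ms (2/7)
9. 721.805ms @ 16/7 + 90.226ms (2/7)
10. 812.03ms @ 18/7 + 90.226ms (2/7)
11. 902.256ms @ 20/7 + 90.226ms (2/7)
12. 992.481ms @ 22/7 + 45.113ms (1/7)
13. 1037.594ms @ 23/7 + 135.338ms (3/7)
14. 1172.932ms @ 26/7 + 90.226ms (2/7)

note 6 onset = 10/7b = 451.128ms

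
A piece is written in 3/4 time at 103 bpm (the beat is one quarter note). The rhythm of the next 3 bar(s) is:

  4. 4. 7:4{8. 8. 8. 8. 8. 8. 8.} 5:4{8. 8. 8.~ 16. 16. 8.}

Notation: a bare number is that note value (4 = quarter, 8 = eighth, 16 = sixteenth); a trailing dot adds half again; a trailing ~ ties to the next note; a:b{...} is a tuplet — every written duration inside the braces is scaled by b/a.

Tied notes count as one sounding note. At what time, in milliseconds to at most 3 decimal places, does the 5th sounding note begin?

note 5 onset = 27/7b = 2246.879ms

1. 0.0ms @ 0 + 873.786ms (3/2)
2. 873.786ms @ 3/2 + 873.786ms (3/2)
3. 1747.573ms @ 3 + 249.653ms (3/7)
4. 1997.226ms @ 24/7 + 249.653ms (3/7)
5. 2246.879ms @ 27/7 + 249.653ms (3/7)
6. 2496.533ms @ 30/7 + 249.653ms (3/7)
7. 2746.186ms @ 33/7 + 249.653ms (3/7)
8. 2995.839ms @ 36/7 + 249.653ms (3/7)
9. 3245.492ms @ 39/7 + 249.653ms (3/7)
10. 3495.146ms @ 6 + 349.515ms (3/5)
11. 3844.66ms @ 33/5 + 349.515ms (3/5)
12. 4194.175ms @ 36/5 + 524.272ms (9/10)
13. 4718.447ms @ 81/10 + 174.757ms (3/10)
14. 4893.204ms @ 42/5 + 349.515ms (3/5)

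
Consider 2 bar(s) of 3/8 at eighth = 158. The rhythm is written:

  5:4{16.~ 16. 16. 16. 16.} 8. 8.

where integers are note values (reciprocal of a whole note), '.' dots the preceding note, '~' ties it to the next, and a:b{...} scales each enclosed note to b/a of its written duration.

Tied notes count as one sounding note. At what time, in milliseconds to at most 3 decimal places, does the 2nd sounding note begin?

note 2 onset = 6/5b = 455.696ms

1. 0.0ms @ 0 + 455.696ms (6/5)
2. 455.696ms @ 6/5 + 227.848ms (3/5)
3. 683.544ms @ 9/5 + 227.848ms (3/5)
4. 911.392ms @ 12/5 + 227.848ms (3/5)
5. 1139.241ms @ 3 + 569.62ms (3/2)
6. 1708.861ms @ 9/2 + 569.62ms (3/2)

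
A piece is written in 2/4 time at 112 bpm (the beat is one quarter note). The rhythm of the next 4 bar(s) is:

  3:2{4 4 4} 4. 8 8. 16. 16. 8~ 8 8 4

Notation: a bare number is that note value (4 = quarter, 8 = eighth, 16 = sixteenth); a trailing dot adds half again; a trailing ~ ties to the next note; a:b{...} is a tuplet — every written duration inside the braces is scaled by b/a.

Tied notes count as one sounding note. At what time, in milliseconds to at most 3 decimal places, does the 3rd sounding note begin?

note 3 onset = 4/3b = 714.286ms

1. 0.0ms @ 0 + 357.143ms (2/3)
2. 357.143ms @ 2/3 + 357.143ms (2/3)
3. 714.286ms @ 4/3 + 357.143ms (2/3)
4. 1071.429ms @ 2 + 803.571ms (3/2)
5. 1875.0ms @ 7/2 + 267.857ms (1/2)
6. 2142.857ms @ 4 + 401.786ms (3/4)
7. 2544.643ms @ 19/4 + 200.893ms (3/8)
8. 2745.536ms @ 41/8 + 200.893ms (3/8)
9. 2946.429ms @ 11/2 + 535.714ms (1)
10. 3482.143ms @ 13/2 + 267.857ms (1/2)
11. 3750.0ms @ 7 + 535.714ms (1)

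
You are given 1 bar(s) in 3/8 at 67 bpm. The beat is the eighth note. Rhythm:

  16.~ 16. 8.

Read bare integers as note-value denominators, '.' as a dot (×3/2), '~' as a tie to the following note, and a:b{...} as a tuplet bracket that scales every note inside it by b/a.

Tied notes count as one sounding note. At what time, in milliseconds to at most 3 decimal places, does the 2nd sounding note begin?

1. 0.0ms @ 0 + 1343.284ms (3/2)
2. 1343.284ms @ 3/2 + 1343.284ms (3/2)

note 2 onset = 3/2b = 1343.284ms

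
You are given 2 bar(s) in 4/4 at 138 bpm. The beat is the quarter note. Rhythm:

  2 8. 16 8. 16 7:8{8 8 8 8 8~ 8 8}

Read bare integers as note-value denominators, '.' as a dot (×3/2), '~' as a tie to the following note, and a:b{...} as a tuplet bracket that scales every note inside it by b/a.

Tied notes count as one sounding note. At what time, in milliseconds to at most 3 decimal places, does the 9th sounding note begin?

1. 0.0ms @ 0 + 869.565ms (2)
2. 869.565ms @ 2 + 326.087ms (3/4)
3. 1195.652ms @ 11/4 + 108.696ms (1/4)
4. 1304.348ms @ 3 + 326.087ms (3/4)
5. 1630.435ms @ 15/4 + 108.696ms (1/4)
6. 1739.13ms @ 4 + 248.447ms (4/7)
7. 1987.578ms @ 32/7 + 248.447ms (4/7)
8. 2236.025ms @ 36/7 + 248.447ms (4/7)
9. 2484.472ms @ 40/7 + 248.447ms (4/7)
10. 2732.919ms @ 44/7 + 496.894ms (8/7)
11. 3229.814ms @ 52/7 + 248.447ms (4/7)

note 9 onset = 40/7b = 2484.472ms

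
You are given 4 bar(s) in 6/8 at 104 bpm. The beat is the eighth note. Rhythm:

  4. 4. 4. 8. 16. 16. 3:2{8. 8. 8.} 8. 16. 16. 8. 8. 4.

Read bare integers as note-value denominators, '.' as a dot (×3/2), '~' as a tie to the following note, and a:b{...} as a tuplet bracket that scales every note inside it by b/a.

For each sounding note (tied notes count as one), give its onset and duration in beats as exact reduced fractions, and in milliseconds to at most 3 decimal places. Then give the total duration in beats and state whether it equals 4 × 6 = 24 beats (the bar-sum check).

1) 0.0ms=0b +1730.769ms=3b
2) 1730.769ms=3b +1730.769ms=3b
3) 3461.538ms=6b +1730.769ms=3b
4) 5192.308ms=9b +865.385ms=3/2b
5) 6057.692ms=21/2b +432.692ms=3/4b
6) 6490.385ms=45/4b +432.692ms=3/4b
7) 6923.077ms=12b +576.923ms=1b
8) 7500.0ms=13b +576.923ms=1b
9) 8076.923ms=14b +576.923ms=1b
10) 8653.846ms=15b +865.385ms=3/2b
11) 9519.231ms=33/2b +432.692ms=3/4b
12) 9951.923ms=69/4b +432.692ms=3/4b
13) 10384.615ms=18b +865.385ms=3/2b
14) 11250.0ms=39/2b +865.385ms=3/2b
15) 12115.385ms=21b +1730.769ms=3b
Σ=24b of 24 (104bpm 6/8) — PASS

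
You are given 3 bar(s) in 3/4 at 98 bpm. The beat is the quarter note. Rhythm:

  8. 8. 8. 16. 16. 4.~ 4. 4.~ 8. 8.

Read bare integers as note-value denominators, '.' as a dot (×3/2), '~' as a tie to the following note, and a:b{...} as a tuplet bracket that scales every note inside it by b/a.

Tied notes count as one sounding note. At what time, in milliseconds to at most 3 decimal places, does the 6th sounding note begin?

note 6 onset = 3b = 1836.735ms

1. 0.0ms @ 0 + 459.184ms (3/4)
2. 459.184ms @ 3/4 + 459.184ms (3/4)
3. 918.367ms @ 3/2 + 459.184ms (3/4)
4. 1377.551ms @ 9/4 + 229.592ms (3/8)
5. 1607.143ms @ 21/8 + 229.592ms (3/8)
6. 1836.735ms @ 3 + 1836.735ms (3)
7. 3673.469ms @ 6 + 1377.551ms (9/4)
8. 5051.02ms @ 33/4 + 459.184ms (3/4)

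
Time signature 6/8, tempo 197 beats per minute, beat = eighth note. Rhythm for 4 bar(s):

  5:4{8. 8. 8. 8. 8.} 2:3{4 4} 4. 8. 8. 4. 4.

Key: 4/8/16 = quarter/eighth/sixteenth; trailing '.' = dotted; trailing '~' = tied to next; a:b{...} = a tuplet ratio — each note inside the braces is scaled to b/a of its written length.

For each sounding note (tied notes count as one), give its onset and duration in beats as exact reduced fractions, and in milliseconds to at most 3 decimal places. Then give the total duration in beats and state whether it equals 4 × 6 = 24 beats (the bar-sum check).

1) 0.0ms=0b +365.482ms=6/5b
2) 365.482ms=6/5b +365.482ms=6/5b
3) 730.964ms=12/5b +365.482ms=6/5b
4) 1096.447ms=18/5b +365.482ms=6/5b
5) 1461.929ms=24/5b +365.482ms=6/5b
6) 1827.411ms=6b +913.706ms=3b
7) 2741.117ms=9b +913.706ms=3b
8) 3654.822ms=12b +913.706ms=3b
9) 4568.528ms=15b +456.853ms=3/2b
10) 5025.381ms=33/2b +456.853ms=3/2b
11) 5482.234ms=18b +913.706ms=3b
12) 6395.939ms=21b +913.706ms=3b
Σ=24b of 24 (197bpm 6/8) — PASS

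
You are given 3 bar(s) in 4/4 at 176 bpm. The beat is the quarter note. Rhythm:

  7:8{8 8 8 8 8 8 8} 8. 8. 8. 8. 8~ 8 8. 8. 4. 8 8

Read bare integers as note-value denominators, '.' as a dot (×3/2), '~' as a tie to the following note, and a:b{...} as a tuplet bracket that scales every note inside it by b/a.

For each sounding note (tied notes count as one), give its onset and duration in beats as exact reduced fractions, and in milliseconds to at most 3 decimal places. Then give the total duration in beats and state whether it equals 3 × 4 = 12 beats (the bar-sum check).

1) 0.0ms=0b +194.805ms=4/7b
2) 194.805ms=4/7b +194.805ms=4/7b
3) 389.61ms=8/7b +194.805ms=4/7b
4) 584.416ms=12/7b +194.805ms=4/7b
5) 779.221ms=16/7b +194.805ms=4/7b
6) 974.026ms=20/7b +194.805ms=4/7b
7) 1168.831ms=24/7b +194.805ms=4/7b
8) 1363.636ms=4b +255.682ms=3/4b
9) 1619.318ms=19/4b +255.682ms=3/4b
10) 1875.0ms=11/2b +255.682ms=3/4b
11) 2130.682ms=25/4b +255.682ms=3/4b
12) 2386.364ms=7b +340.909ms=1b
13) 2727.273ms=8b +255.682ms=3/4b
14) 2982.955ms=35/4b +255.682ms=3/4b
15) 3238.636ms=19/2b +511.364ms=3/2b
16) 3750.0ms=11b +170.455ms=1/2b
17) 3920.455ms=23/2b +170.455ms=1/2b
Σ=12b of 12 (176bpm 4/4) — PASS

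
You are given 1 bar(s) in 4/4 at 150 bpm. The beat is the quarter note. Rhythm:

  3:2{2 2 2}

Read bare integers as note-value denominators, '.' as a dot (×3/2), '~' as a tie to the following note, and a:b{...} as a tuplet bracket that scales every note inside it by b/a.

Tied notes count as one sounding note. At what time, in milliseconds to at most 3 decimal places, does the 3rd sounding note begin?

1. 0.0ms @ 0 + 533.333ms (4/3)
2. 533.333ms @ 4/3 + 533.333ms (4/3)
3. 1066.667ms @ 8/3 + 533.333ms (4/3)

note 3 onset = 8/3b = 1066.667ms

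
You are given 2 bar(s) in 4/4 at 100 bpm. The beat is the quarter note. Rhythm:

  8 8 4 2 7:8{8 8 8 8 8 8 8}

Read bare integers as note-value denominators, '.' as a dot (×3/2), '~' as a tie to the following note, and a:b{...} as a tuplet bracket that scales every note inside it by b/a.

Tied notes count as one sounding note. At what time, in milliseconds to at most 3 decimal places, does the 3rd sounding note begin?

note 3 onset = 1b = 600.0ms

1. 0.0ms @ 0 + 300.0ms (1/2)
2. 300.0ms @ 1/2 + 300.0ms (1/2)
3. 600.0ms @ 1 + 600.0ms (1)
4. 1200.0ms @ 2 + 1200.0ms (2)
5. 2400.0ms @ 4 + 342.857ms (4/7)
6. 2742.857ms @ 32/7 + 342.857ms (4/7)
7. 3085.714ms @ 36/7 + 342.857ms (4/7)
8. 3428.571ms @ 40/7 + 342.857ms (4/7)
9. 3771.429ms @ 44/7 + 342.857ms (4/7)
10. 4114.286ms @ 48/7 + 342.857ms (4/7)
11. 4457.143ms @ 52/7 + 342.857ms (4/7)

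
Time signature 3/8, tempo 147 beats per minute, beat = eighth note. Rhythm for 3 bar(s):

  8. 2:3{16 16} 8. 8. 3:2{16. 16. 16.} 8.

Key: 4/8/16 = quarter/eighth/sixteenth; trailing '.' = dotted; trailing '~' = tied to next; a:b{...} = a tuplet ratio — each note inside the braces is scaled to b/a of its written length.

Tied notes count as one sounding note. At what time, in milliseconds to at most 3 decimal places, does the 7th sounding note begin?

1. 0.0ms @ 0 + 612.245ms (3/2)
2. 612.245ms @ 3/2 + 306.122ms (3/4)
3. 918.367ms @ 9/4 + 306.122ms (3/4)
4. 1224.49ms @ 3 + 612.245ms (3/2)
5. 1836.735ms @ 9/2 + 612.245ms (3/2)
6. 2448.98ms @ 6 + 204.082ms (1/2)
7. 2653.061ms @ 13/2 + 204.082ms (1/2)
8. 2857.143ms @ 7 + 204.082ms (1/2)
9. 3061.224ms @ 15/2 + 612.245ms (3/2)

note 7 onset = 13/2b = 2653.061ms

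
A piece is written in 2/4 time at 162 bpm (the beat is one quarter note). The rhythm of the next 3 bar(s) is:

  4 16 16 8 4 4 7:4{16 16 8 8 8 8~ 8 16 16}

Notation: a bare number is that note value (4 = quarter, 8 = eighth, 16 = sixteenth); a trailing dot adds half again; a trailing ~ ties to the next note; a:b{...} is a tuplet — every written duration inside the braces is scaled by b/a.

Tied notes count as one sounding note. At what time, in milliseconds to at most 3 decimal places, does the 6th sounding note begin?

note 6 onset = 3b = 1111.111ms

1. 0.0ms @ 0 + 370.37ms (1)
2. 370.37ms @ 1 + 92.593ms (1/4)
3. 462.963ms @ 5/4 + 92.593ms (1/4)
4. 555.556ms @ 3/2 + 185.185ms (1/2)
5. 740.741ms @ 2 + 370.37ms (1)
6. 1111.111ms @ 3 + 370.37ms (1)
7. 1481.481ms @ 4 + 52.91ms (1/7)
8. 1534.392ms @ 29/7 + 52.91ms (1/7)
9. 1587.302ms @ 30/7 + 105.82ms (2/7)
10. 1693.122ms @ 32/7 + 105.82ms (2/7)
11. 1798.942ms @ 34/7 + 105.82ms (2/7)
12. 1904.762ms @ 36/7 + 211.64ms (4/7)
13. 2116.402ms @ 40/7 + 52.91ms (1/7)
14. 2169.312ms @ 41/7 + 52.91ms (1/7)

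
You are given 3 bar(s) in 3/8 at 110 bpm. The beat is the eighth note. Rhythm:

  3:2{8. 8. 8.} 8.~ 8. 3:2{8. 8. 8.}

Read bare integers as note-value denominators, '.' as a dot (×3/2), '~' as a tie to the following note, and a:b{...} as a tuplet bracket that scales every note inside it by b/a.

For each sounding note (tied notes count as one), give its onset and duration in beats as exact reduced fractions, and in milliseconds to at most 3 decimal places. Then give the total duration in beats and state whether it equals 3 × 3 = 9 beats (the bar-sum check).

1) 0.0ms=0b +545.455ms=1b
2) 545.455ms=1b +545.455ms=1b
3) 1090.909ms=2b +545.455ms=1b
4) 1636.364ms=3b +1636.364ms=3b
5) 3272.727ms=6b +545.455ms=1b
6) 3818.182ms=7b +545.455ms=1b
7) 4363.636ms=8b +545.455ms=1b
Σ=9b of 9 (110bpm 3/8) — PASS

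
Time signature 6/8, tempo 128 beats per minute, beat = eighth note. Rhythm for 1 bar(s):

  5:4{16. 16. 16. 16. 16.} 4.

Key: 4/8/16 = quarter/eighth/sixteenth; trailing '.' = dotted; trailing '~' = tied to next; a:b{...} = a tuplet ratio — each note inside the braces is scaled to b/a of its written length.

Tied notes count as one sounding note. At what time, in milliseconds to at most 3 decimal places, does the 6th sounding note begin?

note 6 onset = 3b = 1406.25ms

1. 0.0ms @ 0 + 281.25ms (3/5)
2. 281.25ms @ 3/5 + 281.25ms (3/5)
3. 562.5ms @ 6/5 + 281.25ms (3/5)
4. 843.75ms @ 9/5 + 281.25ms (3/5)
5. 1125.0ms @ 12/5 + 281.25ms (3/5)
6. 1406.25ms @ 3 + 1406.25ms (3)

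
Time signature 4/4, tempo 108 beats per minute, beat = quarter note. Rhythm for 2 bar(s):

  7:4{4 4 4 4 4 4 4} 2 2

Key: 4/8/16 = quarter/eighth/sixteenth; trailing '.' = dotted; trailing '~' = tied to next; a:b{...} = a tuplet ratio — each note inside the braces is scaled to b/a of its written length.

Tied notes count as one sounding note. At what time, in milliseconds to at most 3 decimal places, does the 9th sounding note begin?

1. 0.0ms @ 0 + 317.46ms (4/7)
2. 317.46ms @ 4/7 + 317.46ms (4/7)
3. 634.921ms @ 8/7 + 317.46ms (4/7)
4. 952.381ms @ 12/7 + 317.46ms (4/7)
5. 1269.841ms @ 16/7 + 317.46ms (4/7)
6. 1587.302ms @ 20/7 + 317.46ms (4/7)
7. 1904.762ms @ 24/7 + 317.46ms (4/7)
8. 2222.222ms @ 4 + 1111.111ms (2)
9. 3333.333ms @ 6 + 1111.111ms (2)

note 9 onset = 6b = 3333.333ms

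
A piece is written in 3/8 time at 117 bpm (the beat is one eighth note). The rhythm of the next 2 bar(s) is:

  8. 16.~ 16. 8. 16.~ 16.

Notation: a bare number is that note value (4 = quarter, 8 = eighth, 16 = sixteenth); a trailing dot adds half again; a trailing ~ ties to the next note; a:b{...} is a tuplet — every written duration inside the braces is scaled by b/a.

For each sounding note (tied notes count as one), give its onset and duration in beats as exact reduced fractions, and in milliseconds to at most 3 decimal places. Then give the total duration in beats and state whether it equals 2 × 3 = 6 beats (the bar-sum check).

1) 0.0ms=0b +769.231ms=3/2b
2) 769.231ms=3/2b +769.231ms=3/2b
3) 1538.462ms=3b +769.231ms=3/2b
4) 2307.692ms=9/2b +769.231ms=3/2b
Σ=6b of 6 (117bpm 3/8) — PASS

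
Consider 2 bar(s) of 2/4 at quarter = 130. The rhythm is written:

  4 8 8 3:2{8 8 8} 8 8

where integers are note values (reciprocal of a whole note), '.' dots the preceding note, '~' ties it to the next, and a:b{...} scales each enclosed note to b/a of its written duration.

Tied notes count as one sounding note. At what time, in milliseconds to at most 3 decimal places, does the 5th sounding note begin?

1. 0.0ms @ 0 + 461.538ms (1)
2. 461.538ms @ 1 + 230.769ms (1/2)
3. 692.308ms @ 3/2 + 230.769ms (1/2)
4. 923.077ms @ 2 + 153.846ms (1/3)
5. 1076.923ms @ 7/3 + 153.846ms (1/3)
6. 1230.769ms @ 8/3 + 153.846ms (1/3)
7. 1384.615ms @ 3 + 230.769ms (1/2)
8. 1615.385ms @ 7/2 + 230.769ms (1/2)

note 5 onset = 7/3b = 1076.923ms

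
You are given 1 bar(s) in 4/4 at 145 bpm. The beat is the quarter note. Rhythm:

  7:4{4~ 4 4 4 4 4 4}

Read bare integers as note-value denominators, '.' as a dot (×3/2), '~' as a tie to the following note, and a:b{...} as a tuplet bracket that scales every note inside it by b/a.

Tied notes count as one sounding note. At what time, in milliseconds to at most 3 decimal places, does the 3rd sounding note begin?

note 3 onset = 12/7b = 709.36ms

1. 0.0ms @ 0 + 472.906ms (8/7)
2. 472.906ms @ 8/7 + 236.453ms (4/7)
3. 709.36ms @ 12/7 + 236.453ms (4/7)
4. 945.813ms @ 16/7 + 236.453ms (4/7)
5. 1182.266ms @ 20/7 + 236.453ms (4/7)
6. 1418.719ms @ 24/7 + 236.453ms (4/7)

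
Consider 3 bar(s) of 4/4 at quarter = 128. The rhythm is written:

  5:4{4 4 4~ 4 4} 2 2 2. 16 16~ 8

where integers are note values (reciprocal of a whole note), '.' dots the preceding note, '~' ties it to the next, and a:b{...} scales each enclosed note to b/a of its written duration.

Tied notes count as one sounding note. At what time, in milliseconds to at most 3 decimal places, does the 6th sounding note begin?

1. 0.0ms @ 0 + 375.0ms (4/5)
2. 375.0ms @ 4/5 + 375.0ms (4/5)
3. 750.0ms @ 8/5 + 750.0ms (8/5)
4. 1500.0ms @ 16/5 + 375.0ms (4/5)
5. 1875.0ms @ 4 + 937.5ms (2)
6. 2812.5ms @ 6 + 937.5ms (2)
7. 3750.0ms @ 8 + 1406.25ms (3)
8. 5156.25ms @ 11 + 117.188ms (1/4)
9. 5273.438ms @ 45/4 + 351.562ms (3/4)

note 6 onset = 6b = 2812.5ms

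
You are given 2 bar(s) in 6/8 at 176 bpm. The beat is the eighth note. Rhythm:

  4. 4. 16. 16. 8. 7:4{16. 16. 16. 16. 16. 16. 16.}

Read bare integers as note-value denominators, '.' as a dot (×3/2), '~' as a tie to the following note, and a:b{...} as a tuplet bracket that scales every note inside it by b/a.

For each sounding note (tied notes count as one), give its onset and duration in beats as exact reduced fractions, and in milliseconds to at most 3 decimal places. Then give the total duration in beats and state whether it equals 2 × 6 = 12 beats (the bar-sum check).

1) 0.0ms=0b +1022.727ms=3b
2) 1022.727ms=3b +1022.727ms=3b
3) 2045.455ms=6b +255.682ms=3/4b
4) 2301.136ms=27/4b +255.682ms=3/4b
5) 2556.818ms=15/2b +511.364ms=3/2b
6) 3068.182ms=9b +146.104ms=3/7b
7) 3214.286ms=66/7b +146.104ms=3/7b
8) 3360.39ms=69/7b +146.104ms=3/7b
9) 3506.494ms=72/7b +146.104ms=3/7b
10) 3652.597ms=75/7b +146.104ms=3/7b
11) 3798.701ms=78/7b +146.104ms=3/7b
12) 3944.805ms=81/7b +146.104ms=3/7b
Σ=12b of 12 (176bpm 6/8) — PASS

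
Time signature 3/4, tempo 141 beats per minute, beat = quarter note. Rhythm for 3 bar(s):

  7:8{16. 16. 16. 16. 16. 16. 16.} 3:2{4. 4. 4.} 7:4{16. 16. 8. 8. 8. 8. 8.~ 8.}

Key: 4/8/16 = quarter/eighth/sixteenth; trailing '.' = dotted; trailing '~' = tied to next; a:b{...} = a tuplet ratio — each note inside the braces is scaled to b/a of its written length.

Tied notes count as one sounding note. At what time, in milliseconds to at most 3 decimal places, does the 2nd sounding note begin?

note 2 onset = 3/7b = 182.371ms

1. 0.0ms @ 0 + 182.371ms (3/7)
2. 182.371ms @ 3/7 + 182.371ms (3/7)
3. 364.742ms @ 6/7 + 182.371ms (3/7)
4. 547.112ms @ 9/7 + 182.371ms (3/7)
5. 729.483ms @ 12/7 + 182.371ms (3/7)
6. 911.854ms @ 15/7 + 182.371ms (3/7)
7. 1094.225ms @ 18/7 + 182.371ms (3/7)
8. 1276.596ms @ 3 + 425.532ms (1)
9. 1702.128ms @ 4 + 425.532ms (1)
10. 2127.66ms @ 5 + 425.532ms (1)
11. 2553.191ms @ 6 + 91.185ms (3/14)
12. 2644.377ms @ 87/14 + 91.185ms (3/14)
13. 2735.562ms @ 45/7 + 182.371ms (3/7)
14. 2917.933ms @ 48/7 + 182.371ms (3/7)
15. 3100.304ms @ 51/7 + 182.371ms (3/7)
16. 3282.675ms @ 54/7 + 182.371ms (3/7)
17. 3465.046ms @ 57/7 + 364.742ms (6/7)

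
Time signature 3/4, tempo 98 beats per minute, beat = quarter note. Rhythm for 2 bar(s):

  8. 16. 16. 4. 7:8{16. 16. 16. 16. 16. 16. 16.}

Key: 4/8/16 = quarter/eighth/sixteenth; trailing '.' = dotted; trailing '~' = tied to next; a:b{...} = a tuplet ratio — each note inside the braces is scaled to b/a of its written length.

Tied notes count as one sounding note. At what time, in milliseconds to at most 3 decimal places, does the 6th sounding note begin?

note 6 onset = 24/7b = 2099.125ms

1. 0.0ms @ 0 + 459.184ms (3/4)
2. 459.184ms @ 3/4 + 229.592ms (3/8)
3. 688.776ms @ 9/8 + 229.592ms (3/8)
4. 918.367ms @ 3/2 + 918.367ms (3/2)
5. 1836.735ms @ 3 + 262.391ms (3/7)
6. 2099.125ms @ 24/7 + 262.391ms (3/7)
7. 2361.516ms @ 27/7 + 262.391ms (3/7)
8. 2623.907ms @ 30/7 + 262.391ms (3/7)
9. 2886.297ms @ 33/7 + 262.391ms (3/7)
10. 3148.688ms @ 36/7 + 262.391ms (3/7)
11. 3411.079ms @ 39/7 + 262.391ms (3/7)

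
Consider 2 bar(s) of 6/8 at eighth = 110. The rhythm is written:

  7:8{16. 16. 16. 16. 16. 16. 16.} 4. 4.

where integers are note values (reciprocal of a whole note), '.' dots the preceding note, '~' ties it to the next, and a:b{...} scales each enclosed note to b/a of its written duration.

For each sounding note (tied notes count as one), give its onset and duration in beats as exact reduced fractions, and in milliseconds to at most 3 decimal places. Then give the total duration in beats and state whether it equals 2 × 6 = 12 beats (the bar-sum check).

1) 0.0ms=0b +467.532ms=6/7b
2) 467.532ms=6/7b +467.532ms=6/7b
3) 935.065ms=12/7b +467.532ms=6/7b
4) 1402.597ms=18/7b +467.532ms=6/7b
5) 1870.13ms=24/7b +467.532ms=6/7b
6) 2337.662ms=30/7b +467.532ms=6/7b
7) 2805.195ms=36/7b +467.532ms=6/7b
8) 3272.727ms=6b +1636.364ms=3b
9) 4909.091ms=9b +1636.364ms=3b
Σ=12b of 12 (110bpm 6/8) — PASS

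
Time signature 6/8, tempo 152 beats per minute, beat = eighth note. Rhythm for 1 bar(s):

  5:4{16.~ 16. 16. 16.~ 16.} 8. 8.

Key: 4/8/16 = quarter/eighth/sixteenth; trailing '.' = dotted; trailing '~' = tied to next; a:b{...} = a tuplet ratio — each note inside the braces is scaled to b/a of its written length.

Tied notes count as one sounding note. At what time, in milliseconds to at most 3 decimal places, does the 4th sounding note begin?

note 4 onset = 3b = 1184.211ms

1. 0.0ms @ 0 + 473.684ms (6/5)
2. 473.684ms @ 6/5 + 236.842ms (3/5)
3. 710.526ms @ 9/5 + 473.684ms (6/5)
4. 1184.211ms @ 3 + 592.105ms (3/2)
5. 1776.316ms @ 9/2 + 592.105ms (3/2)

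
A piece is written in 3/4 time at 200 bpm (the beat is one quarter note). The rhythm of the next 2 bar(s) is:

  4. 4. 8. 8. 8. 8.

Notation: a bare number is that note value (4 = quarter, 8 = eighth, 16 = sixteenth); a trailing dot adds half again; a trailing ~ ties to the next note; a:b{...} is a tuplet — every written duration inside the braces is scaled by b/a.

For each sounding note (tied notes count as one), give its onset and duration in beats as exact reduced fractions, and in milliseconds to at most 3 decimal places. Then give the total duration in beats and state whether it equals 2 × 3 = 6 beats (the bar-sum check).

1) 0.0ms=0b +450.0ms=3/2b
2) 450.0ms=3/2b +450.0ms=3/2b
3) 900.0ms=3b +225.0ms=3/4b
4) 1125.0ms=15/4b +225.0ms=3/4b
5) 1350.0ms=9/2b +225.0ms=3/4b
6) 1575.0ms=21/4b +225.0ms=3/4b
Σ=6b of 6 (200bpm 3/4) — PASS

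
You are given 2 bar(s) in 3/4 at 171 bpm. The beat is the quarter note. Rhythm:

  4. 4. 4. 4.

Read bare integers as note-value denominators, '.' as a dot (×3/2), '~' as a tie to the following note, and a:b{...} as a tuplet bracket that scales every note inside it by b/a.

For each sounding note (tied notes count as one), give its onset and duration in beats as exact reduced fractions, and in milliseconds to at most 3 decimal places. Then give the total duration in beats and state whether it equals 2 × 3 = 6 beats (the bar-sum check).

1) 0.0ms=0b +526.316ms=3/2b
2) 526.316ms=3/2b +526.316ms=3/2b
3) 1052.632ms=3b +526.316ms=3/2b
4) 1578.947ms=9/2b +526.316ms=3/2b
Σ=6b of 6 (171bpm 3/4) — PASS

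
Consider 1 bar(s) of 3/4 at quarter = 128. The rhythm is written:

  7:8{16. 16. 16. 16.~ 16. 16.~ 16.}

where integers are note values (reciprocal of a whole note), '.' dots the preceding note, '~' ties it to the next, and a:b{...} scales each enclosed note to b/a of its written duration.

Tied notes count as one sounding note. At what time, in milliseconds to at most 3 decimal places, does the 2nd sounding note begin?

1. 0.0ms @ 0 + 200.893ms (3/7)
2. 200.893ms @ 3/7 + 200.893ms (3/7)
3. 401.786ms @ 6/7 + 200.893ms (3/7)
4. 602.679ms @ 9/7 + 401.786ms (6/7)
5. 1004.464ms @ 15/7 + 401.786ms (6/7)

note 2 onset = 3/7b = 200.893ms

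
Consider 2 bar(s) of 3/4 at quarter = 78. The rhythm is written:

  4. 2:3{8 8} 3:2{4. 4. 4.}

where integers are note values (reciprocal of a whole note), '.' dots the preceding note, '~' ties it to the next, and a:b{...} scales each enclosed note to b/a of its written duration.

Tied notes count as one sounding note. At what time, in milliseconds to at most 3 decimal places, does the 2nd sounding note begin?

1. 0.0ms @ 0 + 1153.846ms (3/2)
2. 1153.846ms @ 3/2 + 576.923ms (3/4)
3. 1730.769ms @ 9/4 + 576.923ms (3/4)
4. 2307.692ms @ 3 + 769.231ms (1)
5. 3076.923ms @ 4 + 769.231ms (1)
6. 3846.154ms @ 5 + 769.231ms (1)

note 2 onset = 3/2b = 1153.846ms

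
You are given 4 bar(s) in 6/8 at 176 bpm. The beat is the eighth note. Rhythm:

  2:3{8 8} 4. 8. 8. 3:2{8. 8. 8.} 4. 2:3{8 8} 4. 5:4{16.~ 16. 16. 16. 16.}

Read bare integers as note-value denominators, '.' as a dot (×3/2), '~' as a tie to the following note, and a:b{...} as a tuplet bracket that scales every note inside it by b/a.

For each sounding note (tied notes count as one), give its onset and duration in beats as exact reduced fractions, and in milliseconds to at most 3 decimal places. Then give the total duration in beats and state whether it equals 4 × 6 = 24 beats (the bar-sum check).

1) 0.0ms=0b +511.364ms=3/2b
2) 511.364ms=3/2b +511.364ms=3/2b
3) 1022.727ms=3b +1022.727ms=3b
4) 2045.455ms=6b +511.364ms=3/2b
5) 2556.818ms=15/2b +511.364ms=3/2b
6) 3068.182ms=9b +340.909ms=1b
7) 3409.091ms=10b +340.909ms=1b
8) 3750.0ms=11b +340.909ms=1b
9) 4090.909ms=12b +1022.727ms=3b
10) 5113.636ms=15b +511.364ms=3/2b
11) 5625.0ms=33/2b +511.364ms=3/2b
12) 6136.364ms=18b +1022.727ms=3b
13) 7159.091ms=21b +409.091ms=6/5b
14) 7568.182ms=111/5b +204.545ms=3/5b
15) 7772.727ms=114/5b +204.545ms=3/5b
16) 7977.273ms=117/5b +204.545ms=3/5b
Σ=24b of 24 (176bpm 6/8) — PASS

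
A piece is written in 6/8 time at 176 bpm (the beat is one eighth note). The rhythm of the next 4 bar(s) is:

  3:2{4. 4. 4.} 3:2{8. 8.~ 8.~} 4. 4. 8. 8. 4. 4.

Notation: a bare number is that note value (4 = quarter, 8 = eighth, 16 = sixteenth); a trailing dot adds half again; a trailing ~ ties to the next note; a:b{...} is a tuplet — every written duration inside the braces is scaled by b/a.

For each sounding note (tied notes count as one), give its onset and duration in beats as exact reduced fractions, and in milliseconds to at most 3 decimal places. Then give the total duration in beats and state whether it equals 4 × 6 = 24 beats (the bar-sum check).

1) 0.0ms=0b +681.818ms=2b
2) 681.818ms=2b +681.818ms=2b
3) 1363.636ms=4b +681.818ms=2b
4) 2045.455ms=6b +340.909ms=1b
5) 2386.364ms=7b +1704.545ms=5b
6) 4090.909ms=12b +1022.727ms=3b
7) 5113.636ms=15b +511.364ms=3/2b
8) 5625.0ms=33/2b +511.364ms=3/2b
9) 6136.364ms=18b +1022.727ms=3b
10) 7159.091ms=21b +1022.727ms=3b
Σ=24b of 24 (176bpm 6/8) — PASS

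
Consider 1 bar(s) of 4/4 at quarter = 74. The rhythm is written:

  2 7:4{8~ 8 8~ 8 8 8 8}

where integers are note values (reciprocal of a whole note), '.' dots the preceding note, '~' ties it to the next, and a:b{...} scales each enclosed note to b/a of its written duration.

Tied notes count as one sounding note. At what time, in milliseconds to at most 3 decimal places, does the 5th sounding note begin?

1. 0.0ms @ 0 + 1621.622ms (2)
2. 1621.622ms @ 2 + 463.32ms (4/7)
3. 2084.942ms @ 18/7 + 463.32ms (4/7)
4. 2548.263ms @ 22/7 + 231.66ms (2/7)
5. 2779.923ms @ 24/7 + 231.66ms (2/7)
6. 3011.583ms @ 26/7 + 231.66ms (2/7)

note 5 onset = 24/7b = 2779.923ms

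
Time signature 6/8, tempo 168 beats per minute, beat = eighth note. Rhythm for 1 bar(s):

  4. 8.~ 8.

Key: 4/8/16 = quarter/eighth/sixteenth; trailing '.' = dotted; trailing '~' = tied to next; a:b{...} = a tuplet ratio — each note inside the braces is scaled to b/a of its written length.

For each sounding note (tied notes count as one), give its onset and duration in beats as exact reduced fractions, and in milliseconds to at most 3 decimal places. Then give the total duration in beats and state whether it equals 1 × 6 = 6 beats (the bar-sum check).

1) 0.0ms=0b +1071.429ms=3b
2) 1071.429ms=3b +1071.429ms=3b
Σ=6b of 6 (168bpm 6/8) — PASS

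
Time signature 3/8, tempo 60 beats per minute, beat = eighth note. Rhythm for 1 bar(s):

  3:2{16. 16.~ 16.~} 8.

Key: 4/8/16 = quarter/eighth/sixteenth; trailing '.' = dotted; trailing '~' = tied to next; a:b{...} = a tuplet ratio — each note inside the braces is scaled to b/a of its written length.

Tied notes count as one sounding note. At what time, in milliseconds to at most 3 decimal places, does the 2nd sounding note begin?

1. 0.0ms @ 0 + 500.0ms (1/2)
2. 500.0ms @ 1/2 + 2500.0ms (5/2)

note 2 onset = 1/2b = 500.0ms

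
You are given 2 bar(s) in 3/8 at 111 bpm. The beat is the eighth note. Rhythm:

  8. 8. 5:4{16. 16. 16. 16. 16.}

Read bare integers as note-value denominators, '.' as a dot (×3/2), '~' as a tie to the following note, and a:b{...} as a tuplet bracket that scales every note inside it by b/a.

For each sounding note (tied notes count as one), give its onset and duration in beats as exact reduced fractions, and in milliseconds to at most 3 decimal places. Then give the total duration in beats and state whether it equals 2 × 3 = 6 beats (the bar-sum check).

1) 0.0ms=0b +810.811ms=3/2b
2) 810.811ms=3/2b +810.811ms=3/2b
3) 1621.622ms=3b +324.324ms=3/5b
4) 1945.946ms=18/5b +324.324ms=3/5b
5) 2270.27ms=21/5b +324.324ms=3/5b
6) 2594.595ms=24/5b +324.324ms=3/5b
7) 2918.919ms=27/5b +324.324ms=3/5b
Σ=6b of 6 (111bpm 3/8) — PASS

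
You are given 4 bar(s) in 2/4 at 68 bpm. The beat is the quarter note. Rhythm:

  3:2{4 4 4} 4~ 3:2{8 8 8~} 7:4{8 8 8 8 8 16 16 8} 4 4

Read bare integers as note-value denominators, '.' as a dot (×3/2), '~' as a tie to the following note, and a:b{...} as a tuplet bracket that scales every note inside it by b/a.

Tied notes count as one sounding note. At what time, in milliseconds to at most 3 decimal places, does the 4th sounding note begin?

1. 0.0ms @ 0 + 588.235ms (2/3)
2. 588.235ms @ 2/3 + 588.235ms (2/3)
3. 1176.471ms @ 4/3 + 588.235ms (2/3)
4. 1764.706ms @ 2 + 1176.471ms (4/3)
5. 2941.176ms @ 10/3 + 294.118ms (1/3)
6. 3235.294ms @ 11/3 + 546.218ms (13/21)
7. 3781.513ms @ 30/7 + 252.101ms (2/7)
8. 4033.613ms @ 32/7 + 252.101ms (2/7)
9. 4285.714ms @ 34/7 + 252.101ms (2/7)
10. 4537.815ms @ 36/7 + 252.101ms (2/7)
11. 4789.916ms @ 38/7 + 126.05ms (1/7)
12. 4915.966ms @ 39/7 + 126.05ms (1/7)
13. 5042.017ms @ 40/7 + 252.101ms (2/7)
14. 5294.118ms @ 6 + 882.353ms (1)
15. 6176.471ms @ 7 + 882.353ms (1)

note 4 onset = 2b = 1764.706ms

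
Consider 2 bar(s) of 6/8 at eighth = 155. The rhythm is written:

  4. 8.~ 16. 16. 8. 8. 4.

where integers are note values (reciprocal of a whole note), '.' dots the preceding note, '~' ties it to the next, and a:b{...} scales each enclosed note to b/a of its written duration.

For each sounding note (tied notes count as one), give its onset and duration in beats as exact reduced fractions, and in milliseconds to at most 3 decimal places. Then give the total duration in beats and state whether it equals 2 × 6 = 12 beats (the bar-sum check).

1) 0.0ms=0b +1161.29ms=3b
2) 1161.29ms=3b +870.968ms=9/4b
3) 2032.258ms=21/4b +290.323ms=3/4b
4) 2322.581ms=6b +580.645ms=3/2b
5) 2903.226ms=15/2b +580.645ms=3/2b
6) 3483.871ms=9b +1161.29ms=3b
Σ=12b of 12 (155bpm 6/8) — PASS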